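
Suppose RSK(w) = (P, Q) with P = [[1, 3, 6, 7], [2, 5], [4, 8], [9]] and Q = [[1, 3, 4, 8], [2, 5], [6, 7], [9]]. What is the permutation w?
Reverse RSK: for i = n, n-1, ..., 1, locate i in Q, remove the corresponding corner cell from P, and reverse-bump its entry up through P; the value ejected from row 1 is w(i).

So w = 4 2 5 9 8 1 6 7 3.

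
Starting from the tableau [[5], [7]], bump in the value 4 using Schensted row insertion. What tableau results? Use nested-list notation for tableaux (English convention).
In row 1, 4 replaces 5 (the leftmost entry greater than 4); 5 is bumped to row 2. In row 2, 5 replaces 7 (the leftmost entry greater than 5); 7 is bumped to row 3. 7 starts a new row 3. The new tableau is [[4], [5], [7]].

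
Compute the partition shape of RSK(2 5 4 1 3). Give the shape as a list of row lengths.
[2, 2, 1]

Row-insert each entry into an empty tableau.

After inserting 2: P = [[2]].
After inserting 5: P = [[2, 5]].
After inserting 4: P = [[2, 4], [5]].
After inserting 1: P = [[1, 4], [2], [5]].
After inserting 3: P = [[1, 3], [2, 4], [5]].

The final insertion tableau P = [[1, 3], [2, 4], [5]] has shape [2, 2, 1].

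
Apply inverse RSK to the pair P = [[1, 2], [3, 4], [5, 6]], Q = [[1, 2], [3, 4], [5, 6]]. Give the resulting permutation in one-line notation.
5 6 3 4 1 2

Reverse RSK: for i = n, n-1, ..., 1, locate i in Q, remove the corresponding corner cell from P, and reverse-bump its entry up through P; the value ejected from row 1 is w(i).

So w = 5 6 3 4 1 2.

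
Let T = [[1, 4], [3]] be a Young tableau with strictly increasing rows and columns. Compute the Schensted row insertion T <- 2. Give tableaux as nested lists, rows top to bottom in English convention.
In row 1, 2 replaces 4 (the leftmost entry greater than 2); 4 is bumped to row 2. 4 is appended to row 2. The new tableau is [[1, 2], [3, 4]].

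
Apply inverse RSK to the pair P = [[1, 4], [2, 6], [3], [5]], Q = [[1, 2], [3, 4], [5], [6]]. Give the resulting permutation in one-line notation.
Reverse RSK: for i = n, n-1, ..., 1, locate i in Q, remove the corresponding corner cell from P, and reverse-bump its entry up through P; the value ejected from row 1 is w(i).

So w = 5 6 3 4 2 1.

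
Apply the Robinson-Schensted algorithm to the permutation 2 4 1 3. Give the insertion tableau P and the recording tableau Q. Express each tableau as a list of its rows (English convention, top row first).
P = [[1, 3], [2, 4]], Q = [[1, 2], [3, 4]]

Insert each entry of the permutation into P by Schensted row insertion, recording in Q the position of each new cell.

Insert 2: appended to row 1. P = [[2]].
Insert 4: appended to row 1. P = [[2, 4]].
Insert 1: 1 bumps 2 from row 1; 2 starts row 2. P = [[1, 4], [2]].
Insert 3: 3 bumps 4 from row 1; 4 appends to row 2. P = [[1, 3], [2, 4]].

So P = [[1, 3], [2, 4]], Q = [[1, 2], [3, 4]].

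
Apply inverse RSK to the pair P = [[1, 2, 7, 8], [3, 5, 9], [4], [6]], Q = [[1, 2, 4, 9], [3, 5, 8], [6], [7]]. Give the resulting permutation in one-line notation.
Reverse the RSK construction: for i from n down to 1, find the cell of Q containing i, remove the entry at that cell from P, and reverse-bump it up through P; the value ejected from row 1 is w(i).

Step i=9: Q has 9 at row 1, column 4; remove that cell from P, ejecting 8. So w(9) = 8. P is now [[1, 2, 7], [3, 5, 9], [4], [6]].
Step i=8: Q has 8 at row 2, column 3; remove 9 from row 2 of P and reverse-bump: 9 enters row 1 and ejects 7. So w(8) = 7. P is now [[1, 2, 9], [3, 5], [4], [6]].
Step i=7: Q has 7 at row 4, column 1; remove 6 from row 4 of P and reverse-bump: 6 enters row 3 and ejects 4; 4 enters row 2 and ejects 3; 3 enters row 1 and ejects 2. So w(7) = 2. P is now [[1, 3, 9], [4, 5], [6]].
Step i=6: Q has 6 at row 3, column 1; remove 6 from row 3 of P and reverse-bump: 6 enters row 2 and ejects 5; 5 enters row 1 and ejects 3. So w(6) = 3. P is now [[1, 5, 9], [4, 6]].
Step i=5: Q has 5 at row 2, column 2; remove 6 from row 2 of P and reverse-bump: 6 enters row 1 and ejects 5. So w(5) = 5. P is now [[1, 6, 9], [4]].
Step i=4: Q has 4 at row 1, column 3; remove that cell from P, ejecting 9. So w(4) = 9. P is now [[1, 6], [4]].
Step i=3: Q has 3 at row 2, column 1; remove 4 from row 2 of P and reverse-bump: 4 enters row 1 and ejects 1. So w(3) = 1. P is now [[4, 6]].
Step i=2: Q has 2 at row 1, column 2; remove that cell from P, ejecting 6. So w(2) = 6. P is now [[4]].
Step i=1: Q has 1 at row 1, column 1; remove that cell from P, ejecting 4. So w(1) = 4. P is now [].

So w = 4 6 1 9 5 3 2 7 8.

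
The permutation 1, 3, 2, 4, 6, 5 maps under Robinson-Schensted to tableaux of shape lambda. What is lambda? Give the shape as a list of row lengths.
Row-insert each entry into an empty tableau.

After inserting 1: P = [[1]].
After inserting 3: P = [[1, 3]].
After inserting 2: P = [[1, 2], [3]].
After inserting 4: P = [[1, 2, 4], [3]].
After inserting 6: P = [[1, 2, 4, 6], [3]].
After inserting 5: P = [[1, 2, 4, 5], [3, 6]].

The final insertion tableau P = [[1, 2, 4, 5], [3, 6]] has shape [4, 2].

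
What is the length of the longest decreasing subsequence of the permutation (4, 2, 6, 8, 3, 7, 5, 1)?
4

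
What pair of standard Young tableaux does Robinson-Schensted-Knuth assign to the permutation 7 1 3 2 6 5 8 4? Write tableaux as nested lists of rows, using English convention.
Insert each entry of the permutation into P by Schensted row insertion, recording in Q the position of each new cell.

After inserting 7: P = [[7]].
After inserting 1: P = [[1], [7]].
After inserting 3: P = [[1, 3], [7]].
After inserting 2: P = [[1, 2], [3], [7]].
After inserting 6: P = [[1, 2, 6], [3], [7]].
After inserting 5: P = [[1, 2, 5], [3, 6], [7]].
After inserting 8: P = [[1, 2, 5, 8], [3, 6], [7]].
After inserting 4: P = [[1, 2, 4, 8], [3, 5], [6], [7]].

So P = [[1, 2, 4, 8], [3, 5], [6], [7]], Q = [[1, 3, 5, 7], [2, 6], [4], [8]].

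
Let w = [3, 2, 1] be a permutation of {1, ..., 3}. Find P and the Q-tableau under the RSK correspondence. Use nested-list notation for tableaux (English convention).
P = [[1], [2], [3]], Q = [[1], [2], [3]]

Insert each entry of the permutation into P by Schensted row insertion, recording in Q the position of each new cell.

Insert 3: appended to row 1. P = [[3]].
Insert 2: 2 bumps 3 from row 1; 3 starts row 2. P = [[2], [3]].
Insert 1: 1 bumps 2 from row 1; 2 bumps 3 from row 2; 3 starts row 3. P = [[1], [2], [3]].

So P = [[1], [2], [3]], Q = [[1], [2], [3]].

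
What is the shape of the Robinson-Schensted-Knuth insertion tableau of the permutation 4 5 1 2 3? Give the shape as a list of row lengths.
Row-insert each entry into an empty tableau.

After inserting 4: P = [[4]].
After inserting 5: P = [[4, 5]].
After inserting 1: P = [[1, 5], [4]].
After inserting 2: P = [[1, 2], [4, 5]].
After inserting 3: P = [[1, 2, 3], [4, 5]].

The final insertion tableau P = [[1, 2, 3], [4, 5]] has shape [3, 2].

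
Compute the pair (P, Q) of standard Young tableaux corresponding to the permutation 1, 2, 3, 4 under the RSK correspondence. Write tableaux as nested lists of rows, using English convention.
P = [[1, 2, 3, 4]], Q = [[1, 2, 3, 4]]

Insert each entry of the permutation into P by Schensted row insertion, recording in Q the position of each new cell.

Insert 1: appended to row 1. P = [[1]].
Insert 2: appended to row 1. P = [[1, 2]].
Insert 3: appended to row 1. P = [[1, 2, 3]].
Insert 4: appended to row 1. P = [[1, 2, 3, 4]].

So P = [[1, 2, 3, 4]], Q = [[1, 2, 3, 4]].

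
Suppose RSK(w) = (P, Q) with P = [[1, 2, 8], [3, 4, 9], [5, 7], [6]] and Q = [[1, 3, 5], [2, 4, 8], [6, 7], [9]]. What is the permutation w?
6 3 7 5 9 1 4 8 2

Reverse the RSK construction: for i from n down to 1, find the cell of Q containing i, remove the entry at that cell from P, and reverse-bump it up through P; the value ejected from row 1 is w(i).

Step i=9: Q has 9 at row 4, column 1; remove 6 from row 4 of P and reverse-bump: 6 enters row 3 and ejects 5; 5 enters row 2 and ejects 4; 4 enters row 1 and ejects 2. So w(9) = 2. P is now [[1, 4, 8], [3, 5, 9], [6, 7]].
Step i=8: Q has 8 at row 2, column 3; remove 9 from row 2 of P and reverse-bump: 9 enters row 1 and ejects 8. So w(8) = 8. P is now [[1, 4, 9], [3, 5], [6, 7]].
Step i=7: Q has 7 at row 3, column 2; remove 7 from row 3 of P and reverse-bump: 7 enters row 2 and ejects 5; 5 enters row 1 and ejects 4. So w(7) = 4. P is now [[1, 5, 9], [3, 7], [6]].
Step i=6: Q has 6 at row 3, column 1; remove 6 from row 3 of P and reverse-bump: 6 enters row 2 and ejects 3; 3 enters row 1 and ejects 1. So w(6) = 1. P is now [[3, 5, 9], [6, 7]].
Step i=5: Q has 5 at row 1, column 3; remove that cell from P, ejecting 9. So w(5) = 9. P is now [[3, 5], [6, 7]].
Step i=4: Q has 4 at row 2, column 2; remove 7 from row 2 of P and reverse-bump: 7 enters row 1 and ejects 5. So w(4) = 5. P is now [[3, 7], [6]].
Step i=3: Q has 3 at row 1, column 2; remove that cell from P, ejecting 7. So w(3) = 7. P is now [[3], [6]].
Step i=2: Q has 2 at row 2, column 1; remove 6 from row 2 of P and reverse-bump: 6 enters row 1 and ejects 3. So w(2) = 3. P is now [[6]].
Step i=1: Q has 1 at row 1, column 1; remove that cell from P, ejecting 6. So w(1) = 6. P is now [].

So w = 6 3 7 5 9 1 4 8 2.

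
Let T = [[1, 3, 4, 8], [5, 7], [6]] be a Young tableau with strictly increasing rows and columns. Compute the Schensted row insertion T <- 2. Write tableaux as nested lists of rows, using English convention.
In row 1, 2 replaces 3 (the leftmost entry greater than 2); 3 is bumped to row 2. In row 2, 3 replaces 5 (the leftmost entry greater than 3); 5 is bumped to row 3. In row 3, 5 replaces 6 (the leftmost entry greater than 5); 6 is bumped to row 4. 6 starts a new row 4. The new tableau is [[1, 2, 4, 8], [3, 7], [5], [6]].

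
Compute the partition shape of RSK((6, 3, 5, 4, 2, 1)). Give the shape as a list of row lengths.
Row-insert each entry into an empty tableau.

After inserting 6: P = [[6]].
After inserting 3: P = [[3], [6]].
After inserting 5: P = [[3, 5], [6]].
After inserting 4: P = [[3, 4], [5], [6]].
After inserting 2: P = [[2, 4], [3], [5], [6]].
After inserting 1: P = [[1, 4], [2], [3], [5], [6]].

The final insertion tableau P = [[1, 4], [2], [3], [5], [6]] has shape [2, 1, 1, 1, 1].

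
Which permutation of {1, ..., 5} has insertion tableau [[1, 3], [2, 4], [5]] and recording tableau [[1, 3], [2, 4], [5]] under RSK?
2 1 5 4 3

Reverse the RSK construction: for i from n down to 1, find the cell of Q containing i, remove the entry at that cell from P, and reverse-bump it up through P; the value ejected from row 1 is w(i).

Step i=5: Q has 5 at row 3, column 1; remove 5 from row 3 of P and reverse-bump: 5 enters row 2 and ejects 4; 4 enters row 1 and ejects 3. So w(5) = 3. P is now [[1, 4], [2, 5]].
Step i=4: Q has 4 at row 2, column 2; remove 5 from row 2 of P and reverse-bump: 5 enters row 1 and ejects 4. So w(4) = 4. P is now [[1, 5], [2]].
Step i=3: Q has 3 at row 1, column 2; remove that cell from P, ejecting 5. So w(3) = 5. P is now [[1], [2]].
Step i=2: Q has 2 at row 2, column 1; remove 2 from row 2 of P and reverse-bump: 2 enters row 1 and ejects 1. So w(2) = 1. P is now [[2]].
Step i=1: Q has 1 at row 1, column 1; remove that cell from P, ejecting 2. So w(1) = 2. P is now [].

So w = 2 1 5 4 3.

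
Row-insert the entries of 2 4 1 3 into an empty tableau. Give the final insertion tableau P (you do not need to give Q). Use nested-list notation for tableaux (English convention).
Insert 2: appended to row 1. P = [[2]].
Insert 4: appended to row 1. P = [[2, 4]].
Insert 1: 1 bumps 2 from row 1; 2 starts row 2. P = [[1, 4], [2]].
Insert 3: 3 bumps 4 from row 1; 4 appends to row 2. P = [[1, 3], [2, 4]].

So P = [[1, 3], [2, 4]].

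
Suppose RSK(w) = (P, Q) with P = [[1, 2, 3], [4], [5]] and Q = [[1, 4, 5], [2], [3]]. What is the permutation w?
5 4 1 2 3

Reverse RSK: for i = n, n-1, ..., 1, locate i in Q, remove the corresponding corner cell from P, and reverse-bump its entry up through P; the value ejected from row 1 is w(i).

So w = 5 4 1 2 3.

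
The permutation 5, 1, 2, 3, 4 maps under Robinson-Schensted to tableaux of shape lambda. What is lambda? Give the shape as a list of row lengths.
Row-insert each entry into an empty tableau.

After inserting 5: P = [[5]].
After inserting 1: P = [[1], [5]].
After inserting 2: P = [[1, 2], [5]].
After inserting 3: P = [[1, 2, 3], [5]].
After inserting 4: P = [[1, 2, 3, 4], [5]].

The final insertion tableau P = [[1, 2, 3, 4], [5]] has shape [4, 1].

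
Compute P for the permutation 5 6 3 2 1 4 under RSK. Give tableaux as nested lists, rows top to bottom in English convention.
P = [[1, 4], [2, 6], [3], [5]]

After inserting 5: P = [[5]].
After inserting 6: P = [[5, 6]].
After inserting 3: P = [[3, 6], [5]].
After inserting 2: P = [[2, 6], [3], [5]].
After inserting 1: P = [[1, 6], [2], [3], [5]].
After inserting 4: P = [[1, 4], [2, 6], [3], [5]].

So P = [[1, 4], [2, 6], [3], [5]].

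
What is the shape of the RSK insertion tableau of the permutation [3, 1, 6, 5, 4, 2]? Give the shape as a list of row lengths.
[2, 2, 1, 1]

Row-insert each entry into an empty tableau.

After inserting 3: P = [[3]].
After inserting 1: P = [[1], [3]].
After inserting 6: P = [[1, 6], [3]].
After inserting 5: P = [[1, 5], [3, 6]].
After inserting 4: P = [[1, 4], [3, 5], [6]].
After inserting 2: P = [[1, 2], [3, 4], [5], [6]].

The final insertion tableau P = [[1, 2], [3, 4], [5], [6]] has shape [2, 2, 1, 1].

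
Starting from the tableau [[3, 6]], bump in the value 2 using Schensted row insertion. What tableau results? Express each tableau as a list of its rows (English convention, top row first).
In row 1, 2 replaces 3 (the leftmost entry greater than 2); 3 is bumped to row 2. 3 starts a new row 2. The new tableau is [[2, 6], [3]].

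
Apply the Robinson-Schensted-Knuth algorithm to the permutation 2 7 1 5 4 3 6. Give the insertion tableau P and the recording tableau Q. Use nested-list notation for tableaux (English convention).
Insert each entry of the permutation into P by Schensted row insertion, recording in Q the position of each new cell.

Insert 2: appended to row 1. P = [[2]], Q = [[1]].
Insert 7: appended to row 1. P = [[2, 7]], Q = [[1, 2]].
Insert 1: 1 bumps 2 from row 1; 2 starts row 2. P = [[1, 7], [2]], Q = [[1, 2], [3]].
Insert 5: 5 bumps 7 from row 1; 7 appends to row 2. P = [[1, 5], [2, 7]], Q = [[1, 2], [3, 4]].
Insert 4: 4 bumps 5 from row 1; 5 bumps 7 from row 2; 7 starts row 3. P = [[1, 4], [2, 5], [7]], Q = [[1, 2], [3, 4], [5]].
Insert 3: 3 bumps 4 from row 1; 4 bumps 5 from row 2; 5 bumps 7 from row 3; 7 starts row 4. P = [[1, 3], [2, 4], [5], [7]], Q = [[1, 2], [3, 4], [5], [6]].
Insert 6: appended to row 1. P = [[1, 3, 6], [2, 4], [5], [7]], Q = [[1, 2, 7], [3, 4], [5], [6]].

So P = [[1, 3, 6], [2, 4], [5], [7]], Q = [[1, 2, 7], [3, 4], [5], [6]].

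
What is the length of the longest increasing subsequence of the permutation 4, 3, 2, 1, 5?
2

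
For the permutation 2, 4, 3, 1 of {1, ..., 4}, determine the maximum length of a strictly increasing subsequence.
2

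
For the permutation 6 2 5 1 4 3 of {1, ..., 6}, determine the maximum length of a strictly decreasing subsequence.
4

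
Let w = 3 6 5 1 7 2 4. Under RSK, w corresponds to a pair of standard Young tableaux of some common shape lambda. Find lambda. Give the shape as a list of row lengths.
[3, 3, 1]

Row-insert each entry into an empty tableau.

After inserting 3: P = [[3]].
After inserting 6: P = [[3, 6]].
After inserting 5: P = [[3, 5], [6]].
After inserting 1: P = [[1, 5], [3], [6]].
After inserting 7: P = [[1, 5, 7], [3], [6]].
After inserting 2: P = [[1, 2, 7], [3, 5], [6]].
After inserting 4: P = [[1, 2, 4], [3, 5, 7], [6]].

The final insertion tableau P = [[1, 2, 4], [3, 5, 7], [6]] has shape [3, 3, 1].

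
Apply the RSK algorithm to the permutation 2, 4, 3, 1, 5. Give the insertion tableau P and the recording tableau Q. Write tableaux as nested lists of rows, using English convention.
Insert each entry of the permutation into P by Schensted row insertion, recording in Q the position of each new cell.

Insert 2: appended to row 1. P = [[2]].
Insert 4: appended to row 1. P = [[2, 4]].
Insert 3: 3 bumps 4 from row 1; 4 starts row 2. P = [[2, 3], [4]].
Insert 1: 1 bumps 2 from row 1; 2 bumps 4 from row 2; 4 starts row 3. P = [[1, 3], [2], [4]].
Insert 5: appended to row 1. P = [[1, 3, 5], [2], [4]].

So P = [[1, 3, 5], [2], [4]], Q = [[1, 2, 5], [3], [4]].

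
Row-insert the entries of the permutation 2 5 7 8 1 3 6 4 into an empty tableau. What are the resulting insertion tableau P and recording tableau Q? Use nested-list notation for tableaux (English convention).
Insert each entry of the permutation into P by Schensted row insertion, recording in Q the position of each new cell.

After inserting 2: P = [[2]].
After inserting 5: P = [[2, 5]].
After inserting 7: P = [[2, 5, 7]].
After inserting 8: P = [[2, 5, 7, 8]].
After inserting 1: P = [[1, 5, 7, 8], [2]].
After inserting 3: P = [[1, 3, 7, 8], [2, 5]].
After inserting 6: P = [[1, 3, 6, 8], [2, 5, 7]].
After inserting 4: P = [[1, 3, 4, 8], [2, 5, 6], [7]].

So P = [[1, 3, 4, 8], [2, 5, 6], [7]], Q = [[1, 2, 3, 4], [5, 6, 7], [8]].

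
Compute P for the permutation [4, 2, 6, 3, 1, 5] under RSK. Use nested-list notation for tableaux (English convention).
P = [[1, 3, 5], [2, 6], [4]]

Insert 4: appended to row 1. P = [[4]].
Insert 2: 2 bumps 4 from row 1; 4 starts row 2. P = [[2], [4]].
Insert 6: appended to row 1. P = [[2, 6], [4]].
Insert 3: 3 bumps 6 from row 1; 6 appends to row 2. P = [[2, 3], [4, 6]].
Insert 1: 1 bumps 2 from row 1; 2 bumps 4 from row 2; 4 starts row 3. P = [[1, 3], [2, 6], [4]].
Insert 5: appended to row 1. P = [[1, 3, 5], [2, 6], [4]].

So P = [[1, 3, 5], [2, 6], [4]].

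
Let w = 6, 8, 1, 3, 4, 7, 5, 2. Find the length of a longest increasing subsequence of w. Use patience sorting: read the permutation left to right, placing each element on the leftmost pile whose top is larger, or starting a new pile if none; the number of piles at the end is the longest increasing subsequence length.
6: new pile. tops = [6]
8: new pile. tops = [6, 8]
1: onto pile 1 (replacing 6). tops = [1, 8]
3: onto pile 2 (replacing 8). tops = [1, 3]
4: new pile. tops = [1, 3, 4]
7: new pile. tops = [1, 3, 4, 7]
5: onto pile 4 (replacing 7). tops = [1, 3, 4, 5]
2: onto pile 2 (replacing 3). tops = [1, 2, 4, 5]

4 piles, so the longest increasing subsequence has length 4.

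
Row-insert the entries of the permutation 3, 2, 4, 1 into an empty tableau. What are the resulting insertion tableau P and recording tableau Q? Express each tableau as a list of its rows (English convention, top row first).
Insert each entry of the permutation into P by Schensted row insertion, recording in Q the position of each new cell.

Insert 3: appended to row 1. P = [[3]].
Insert 2: 2 bumps 3 from row 1; 3 starts row 2. P = [[2], [3]].
Insert 4: appended to row 1. P = [[2, 4], [3]].
Insert 1: 1 bumps 2 from row 1; 2 bumps 3 from row 2; 3 starts row 3. P = [[1, 4], [2], [3]].

So P = [[1, 4], [2], [3]], Q = [[1, 3], [2], [4]].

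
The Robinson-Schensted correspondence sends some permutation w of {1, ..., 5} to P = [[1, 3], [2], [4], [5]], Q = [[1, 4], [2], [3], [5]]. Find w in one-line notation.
5 4 2 3 1

Reverse RSK: for i = n, n-1, ..., 1, locate i in Q, remove the corresponding corner cell from P, and reverse-bump its entry up through P; the value ejected from row 1 is w(i).

So w = 5 4 2 3 1.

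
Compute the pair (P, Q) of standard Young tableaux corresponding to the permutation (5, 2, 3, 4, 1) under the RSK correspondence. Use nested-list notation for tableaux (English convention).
P = [[1, 3, 4], [2], [5]], Q = [[1, 3, 4], [2], [5]]

Insert each entry of the permutation into P by Schensted row insertion, recording in Q the position of each new cell.

After inserting 5: P = [[5]].
After inserting 2: P = [[2], [5]].
After inserting 3: P = [[2, 3], [5]].
After inserting 4: P = [[2, 3, 4], [5]].
After inserting 1: P = [[1, 3, 4], [2], [5]].

So P = [[1, 3, 4], [2], [5]], Q = [[1, 3, 4], [2], [5]].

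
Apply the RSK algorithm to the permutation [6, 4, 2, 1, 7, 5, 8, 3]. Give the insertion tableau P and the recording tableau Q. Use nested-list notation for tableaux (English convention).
P = [[1, 3, 8], [2, 5], [4, 7], [6]], Q = [[1, 5, 7], [2, 6], [3, 8], [4]]

Insert each entry of the permutation into P by Schensted row insertion, recording in Q the position of each new cell.

Insert 6: appended to row 1. P = [[6]].
Insert 4: 4 bumps 6 from row 1; 6 starts row 2. P = [[4], [6]].
Insert 2: 2 bumps 4 from row 1; 4 bumps 6 from row 2; 6 starts row 3. P = [[2], [4], [6]].
Insert 1: 1 bumps 2 from row 1; 2 bumps 4 from row 2; 4 bumps 6 from row 3; 6 starts row 4. P = [[1], [2], [4], [6]].
Insert 7: appended to row 1. P = [[1, 7], [2], [4], [6]].
Insert 5: 5 bumps 7 from row 1; 7 appends to row 2. P = [[1, 5], [2, 7], [4], [6]].
Insert 8: appended to row 1. P = [[1, 5, 8], [2, 7], [4], [6]].
Insert 3: 3 bumps 5 from row 1; 5 bumps 7 from row 2; 7 appends to row 3. P = [[1, 3, 8], [2, 5], [4, 7], [6]].

So P = [[1, 3, 8], [2, 5], [4, 7], [6]], Q = [[1, 5, 7], [2, 6], [3, 8], [4]].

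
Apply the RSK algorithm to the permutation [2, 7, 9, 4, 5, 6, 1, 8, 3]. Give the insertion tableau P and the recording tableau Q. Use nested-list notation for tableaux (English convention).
Insert each entry of the permutation into P by Schensted row insertion, recording in Q the position of each new cell.

Insert 2: appended to row 1. P = [[2]], Q = [[1]].
Insert 7: appended to row 1. P = [[2, 7]], Q = [[1, 2]].
Insert 9: appended to row 1. P = [[2, 7, 9]], Q = [[1, 2, 3]].
Insert 4: 4 bumps 7 from row 1; 7 starts row 2. P = [[2, 4, 9], [7]], Q = [[1, 2, 3], [4]].
Insert 5: 5 bumps 9 from row 1; 9 appends to row 2. P = [[2, 4, 5], [7, 9]], Q = [[1, 2, 3], [4, 5]].
Insert 6: appended to row 1. P = [[2, 4, 5, 6], [7, 9]], Q = [[1, 2, 3, 6], [4, 5]].
Insert 1: 1 bumps 2 from row 1; 2 bumps 7 from row 2; 7 starts row 3. P = [[1, 4, 5, 6], [2, 9], [7]], Q = [[1, 2, 3, 6], [4, 5], [7]].
Insert 8: appended to row 1. P = [[1, 4, 5, 6, 8], [2, 9], [7]], Q = [[1, 2, 3, 6, 8], [4, 5], [7]].
Insert 3: 3 bumps 4 from row 1; 4 bumps 9 from row 2; 9 appends to row 3. P = [[1, 3, 5, 6, 8], [2, 4], [7, 9]], Q = [[1, 2, 3, 6, 8], [4, 5], [7, 9]].

So P = [[1, 3, 5, 6, 8], [2, 4], [7, 9]], Q = [[1, 2, 3, 6, 8], [4, 5], [7, 9]].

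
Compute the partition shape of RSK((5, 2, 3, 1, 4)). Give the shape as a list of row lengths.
Row-insert each entry into an empty tableau.

After inserting 5: P = [[5]].
After inserting 2: P = [[2], [5]].
After inserting 3: P = [[2, 3], [5]].
After inserting 1: P = [[1, 3], [2], [5]].
After inserting 4: P = [[1, 3, 4], [2], [5]].

The final insertion tableau P = [[1, 3, 4], [2], [5]] has shape [3, 1, 1].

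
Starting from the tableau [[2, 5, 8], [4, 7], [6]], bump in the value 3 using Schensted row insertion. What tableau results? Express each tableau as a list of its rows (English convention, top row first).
[[2, 3, 8], [4, 5], [6, 7]]

In row 1, 3 replaces 5 (the leftmost entry greater than 3); 5 is bumped to row 2. In row 2, 5 replaces 7 (the leftmost entry greater than 5); 7 is bumped to row 3. 7 is appended to row 3. The new tableau is [[2, 3, 8], [4, 5], [6, 7]].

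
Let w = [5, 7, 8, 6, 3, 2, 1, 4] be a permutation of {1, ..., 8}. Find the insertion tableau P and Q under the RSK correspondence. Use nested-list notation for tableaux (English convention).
P = [[1, 4, 8], [2, 6], [3], [5], [7]], Q = [[1, 2, 3], [4, 8], [5], [6], [7]]

Insert each entry of the permutation into P by Schensted row insertion, recording in Q the position of each new cell.

Insert 5: appended to row 1. P = [[5]].
Insert 7: appended to row 1. P = [[5, 7]].
Insert 8: appended to row 1. P = [[5, 7, 8]].
Insert 6: 6 bumps 7 from row 1; 7 starts row 2. P = [[5, 6, 8], [7]].
Insert 3: 3 bumps 5 from row 1; 5 bumps 7 from row 2; 7 starts row 3. P = [[3, 6, 8], [5], [7]].
Insert 2: 2 bumps 3 from row 1; 3 bumps 5 from row 2; 5 bumps 7 from row 3; 7 starts row 4. P = [[2, 6, 8], [3], [5], [7]].
Insert 1: 1 bumps 2 from row 1; 2 bumps 3 from row 2; 3 bumps 5 from row 3; 5 bumps 7 from row 4; 7 starts row 5. P = [[1, 6, 8], [2], [3], [5], [7]].
Insert 4: 4 bumps 6 from row 1; 6 appends to row 2. P = [[1, 4, 8], [2, 6], [3], [5], [7]].

So P = [[1, 4, 8], [2, 6], [3], [5], [7]], Q = [[1, 2, 3], [4, 8], [5], [6], [7]].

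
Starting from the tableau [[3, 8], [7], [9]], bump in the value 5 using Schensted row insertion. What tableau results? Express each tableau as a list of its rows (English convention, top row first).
In row 1, 5 replaces 8 (the leftmost entry greater than 5); 8 is bumped to row 2. 8 is appended to row 2. The new tableau is [[3, 5], [7, 8], [9]].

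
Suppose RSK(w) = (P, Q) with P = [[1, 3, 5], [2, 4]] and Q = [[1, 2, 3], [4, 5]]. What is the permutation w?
2 4 5 1 3

Reverse RSK: for i = n, n-1, ..., 1, locate i in Q, remove the corresponding corner cell from P, and reverse-bump its entry up through P; the value ejected from row 1 is w(i).

So w = 2 4 5 1 3.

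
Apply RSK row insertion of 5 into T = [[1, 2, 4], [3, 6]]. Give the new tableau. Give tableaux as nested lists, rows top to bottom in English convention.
[[1, 2, 4, 5], [3, 6]]

5 is larger than every entry of row 1, so it is appended to row 1. The new tableau is [[1, 2, 4, 5], [3, 6]].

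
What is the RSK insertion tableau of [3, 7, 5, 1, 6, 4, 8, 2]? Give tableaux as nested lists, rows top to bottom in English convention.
Insert 3: appended to row 1. P = [[3]].
Insert 7: appended to row 1. P = [[3, 7]].
Insert 5: 5 bumps 7 from row 1; 7 starts row 2. P = [[3, 5], [7]].
Insert 1: 1 bumps 3 from row 1; 3 bumps 7 from row 2; 7 starts row 3. P = [[1, 5], [3], [7]].
Insert 6: appended to row 1. P = [[1, 5, 6], [3], [7]].
Insert 4: 4 bumps 5 from row 1; 5 appends to row 2. P = [[1, 4, 6], [3, 5], [7]].
Insert 8: appended to row 1. P = [[1, 4, 6, 8], [3, 5], [7]].
Insert 2: 2 bumps 4 from row 1; 4 bumps 5 from row 2; 5 bumps 7 from row 3; 7 starts row 4. P = [[1, 2, 6, 8], [3, 4], [5], [7]].

So P = [[1, 2, 6, 8], [3, 4], [5], [7]].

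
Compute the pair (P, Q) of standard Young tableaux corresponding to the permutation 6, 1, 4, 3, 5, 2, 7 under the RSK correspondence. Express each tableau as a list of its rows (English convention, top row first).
Insert each entry of the permutation into P by Schensted row insertion, recording in Q the position of each new cell.

After inserting 6: P = [[6]].
After inserting 1: P = [[1], [6]].
After inserting 4: P = [[1, 4], [6]].
After inserting 3: P = [[1, 3], [4], [6]].
After inserting 5: P = [[1, 3, 5], [4], [6]].
After inserting 2: P = [[1, 2, 5], [3], [4], [6]].
After inserting 7: P = [[1, 2, 5, 7], [3], [4], [6]].

So P = [[1, 2, 5, 7], [3], [4], [6]], Q = [[1, 3, 5, 7], [2], [4], [6]].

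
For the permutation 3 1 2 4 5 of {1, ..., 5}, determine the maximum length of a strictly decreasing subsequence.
2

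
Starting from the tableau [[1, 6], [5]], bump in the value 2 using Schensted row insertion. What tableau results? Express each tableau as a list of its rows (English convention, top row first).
In row 1, 2 replaces 6 (the leftmost entry greater than 2); 6 is bumped to row 2. 6 is appended to row 2. The new tableau is [[1, 2], [5, 6]].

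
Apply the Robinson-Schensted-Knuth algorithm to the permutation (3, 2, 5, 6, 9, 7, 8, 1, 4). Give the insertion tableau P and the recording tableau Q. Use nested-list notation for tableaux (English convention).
Insert each entry of the permutation into P by Schensted row insertion, recording in Q the position of each new cell.

Insert 3: appended to row 1. P = [[3]], Q = [[1]].
Insert 2: 2 bumps 3 from row 1; 3 starts row 2. P = [[2], [3]], Q = [[1], [2]].
Insert 5: appended to row 1. P = [[2, 5], [3]], Q = [[1, 3], [2]].
Insert 6: appended to row 1. P = [[2, 5, 6], [3]], Q = [[1, 3, 4], [2]].
Insert 9: appended to row 1. P = [[2, 5, 6, 9], [3]], Q = [[1, 3, 4, 5], [2]].
Insert 7: 7 bumps 9 from row 1; 9 appends to row 2. P = [[2, 5, 6, 7], [3, 9]], Q = [[1, 3, 4, 5], [2, 6]].
Insert 8: appended to row 1. P = [[2, 5, 6, 7, 8], [3, 9]], Q = [[1, 3, 4, 5, 7], [2, 6]].
Insert 1: 1 bumps 2 from row 1; 2 bumps 3 from row 2; 3 starts row 3. P = [[1, 5, 6, 7, 8], [2, 9], [3]], Q = [[1, 3, 4, 5, 7], [2, 6], [8]].
Insert 4: 4 bumps 5 from row 1; 5 bumps 9 from row 2; 9 appends to row 3. P = [[1, 4, 6, 7, 8], [2, 5], [3, 9]], Q = [[1, 3, 4, 5, 7], [2, 6], [8, 9]].

So P = [[1, 4, 6, 7, 8], [2, 5], [3, 9]], Q = [[1, 3, 4, 5, 7], [2, 6], [8, 9]].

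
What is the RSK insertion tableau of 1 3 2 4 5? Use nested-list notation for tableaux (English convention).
After inserting 1: P = [[1]].
After inserting 3: P = [[1, 3]].
After inserting 2: P = [[1, 2], [3]].
After inserting 4: P = [[1, 2, 4], [3]].
After inserting 5: P = [[1, 2, 4, 5], [3]].

So P = [[1, 2, 4, 5], [3]].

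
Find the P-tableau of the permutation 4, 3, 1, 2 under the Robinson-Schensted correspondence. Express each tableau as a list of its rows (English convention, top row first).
P = [[1, 2], [3], [4]]

Insert 4: appended to row 1. P = [[4]].
Insert 3: 3 bumps 4 from row 1; 4 starts row 2. P = [[3], [4]].
Insert 1: 1 bumps 3 from row 1; 3 bumps 4 from row 2; 4 starts row 3. P = [[1], [3], [4]].
Insert 2: appended to row 1. P = [[1, 2], [3], [4]].

So P = [[1, 2], [3], [4]].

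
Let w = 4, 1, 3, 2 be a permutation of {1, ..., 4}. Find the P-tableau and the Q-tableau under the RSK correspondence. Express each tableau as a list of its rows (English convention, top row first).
P = [[1, 2], [3], [4]], Q = [[1, 3], [2], [4]]

Insert each entry of the permutation into P by Schensted row insertion, recording in Q the position of each new cell.

Insert 4: appended to row 1. P = [[4]].
Insert 1: 1 bumps 4 from row 1; 4 starts row 2. P = [[1], [4]].
Insert 3: appended to row 1. P = [[1, 3], [4]].
Insert 2: 2 bumps 3 from row 1; 3 bumps 4 from row 2; 4 starts row 3. P = [[1, 2], [3], [4]].

So P = [[1, 2], [3], [4]], Q = [[1, 3], [2], [4]].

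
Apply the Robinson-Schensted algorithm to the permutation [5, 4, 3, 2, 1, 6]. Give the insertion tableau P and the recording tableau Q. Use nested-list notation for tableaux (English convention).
Insert each entry of the permutation into P by Schensted row insertion, recording in Q the position of each new cell.

Insert 5: appended to row 1. P = [[5]], Q = [[1]].
Insert 4: 4 bumps 5 from row 1; 5 starts row 2. P = [[4], [5]], Q = [[1], [2]].
Insert 3: 3 bumps 4 from row 1; 4 bumps 5 from row 2; 5 starts row 3. P = [[3], [4], [5]], Q = [[1], [2], [3]].
Insert 2: 2 bumps 3 from row 1; 3 bumps 4 from row 2; 4 bumps 5 from row 3; 5 starts row 4. P = [[2], [3], [4], [5]], Q = [[1], [2], [3], [4]].
Insert 1: 1 bumps 2 from row 1; 2 bumps 3 from row 2; 3 bumps 4 from row 3; 4 bumps 5 from row 4; 5 starts row 5. P = [[1], [2], [3], [4], [5]], Q = [[1], [2], [3], [4], [5]].
Insert 6: appended to row 1. P = [[1, 6], [2], [3], [4], [5]], Q = [[1, 6], [2], [3], [4], [5]].

So P = [[1, 6], [2], [3], [4], [5]], Q = [[1, 6], [2], [3], [4], [5]].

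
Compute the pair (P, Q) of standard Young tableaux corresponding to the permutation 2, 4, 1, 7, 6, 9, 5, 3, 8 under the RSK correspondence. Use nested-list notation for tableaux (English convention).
P = [[1, 3, 5, 8], [2, 4, 9], [6], [7]], Q = [[1, 2, 4, 6], [3, 5, 9], [7], [8]]

Insert each entry of the permutation into P by Schensted row insertion, recording in Q the position of each new cell.

Insert 2: appended to row 1. P = [[2]], Q = [[1]].
Insert 4: appended to row 1. P = [[2, 4]], Q = [[1, 2]].
Insert 1: 1 bumps 2 from row 1; 2 starts row 2. P = [[1, 4], [2]], Q = [[1, 2], [3]].
Insert 7: appended to row 1. P = [[1, 4, 7], [2]], Q = [[1, 2, 4], [3]].
Insert 6: 6 bumps 7 from row 1; 7 appends to row 2. P = [[1, 4, 6], [2, 7]], Q = [[1, 2, 4], [3, 5]].
Insert 9: appended to row 1. P = [[1, 4, 6, 9], [2, 7]], Q = [[1, 2, 4, 6], [3, 5]].
Insert 5: 5 bumps 6 from row 1; 6 bumps 7 from row 2; 7 starts row 3. P = [[1, 4, 5, 9], [2, 6], [7]], Q = [[1, 2, 4, 6], [3, 5], [7]].
Insert 3: 3 bumps 4 from row 1; 4 bumps 6 from row 2; 6 bumps 7 from row 3; 7 starts row 4. P = [[1, 3, 5, 9], [2, 4], [6], [7]], Q = [[1, 2, 4, 6], [3, 5], [7], [8]].
Insert 8: 8 bumps 9 from row 1; 9 appends to row 2. P = [[1, 3, 5, 8], [2, 4, 9], [6], [7]], Q = [[1, 2, 4, 6], [3, 5, 9], [7], [8]].

So P = [[1, 3, 5, 8], [2, 4, 9], [6], [7]], Q = [[1, 2, 4, 6], [3, 5, 9], [7], [8]].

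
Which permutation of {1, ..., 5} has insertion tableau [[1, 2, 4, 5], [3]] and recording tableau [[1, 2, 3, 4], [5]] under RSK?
Reverse the RSK construction: for i from n down to 1, find the cell of Q containing i, remove the entry at that cell from P, and reverse-bump it up through P; the value ejected from row 1 is w(i).

Step i=5: Q has 5 at row 2, column 1; remove 3 from row 2 of P and reverse-bump: 3 enters row 1 and ejects 2. So w(5) = 2. P is now [[1, 3, 4, 5]].
Step i=4: Q has 4 at row 1, column 4; remove that cell from P, ejecting 5. So w(4) = 5. P is now [[1, 3, 4]].
Step i=3: Q has 3 at row 1, column 3; remove that cell from P, ejecting 4. So w(3) = 4. P is now [[1, 3]].
Step i=2: Q has 2 at row 1, column 2; remove that cell from P, ejecting 3. So w(2) = 3. P is now [[1]].
Step i=1: Q has 1 at row 1, column 1; remove that cell from P, ejecting 1. So w(1) = 1. P is now [].

So w = 1 3 4 5 2.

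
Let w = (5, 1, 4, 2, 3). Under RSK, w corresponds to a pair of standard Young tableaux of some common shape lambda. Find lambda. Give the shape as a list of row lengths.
Row-insert each entry into an empty tableau.

After inserting 5: P = [[5]].
After inserting 1: P = [[1], [5]].
After inserting 4: P = [[1, 4], [5]].
After inserting 2: P = [[1, 2], [4], [5]].
After inserting 3: P = [[1, 2, 3], [4], [5]].

The final insertion tableau P = [[1, 2, 3], [4], [5]] has shape [3, 1, 1].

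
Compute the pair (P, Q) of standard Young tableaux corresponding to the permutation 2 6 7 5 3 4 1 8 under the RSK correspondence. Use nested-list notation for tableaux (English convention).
Insert each entry of the permutation into P by Schensted row insertion, recording in Q the position of each new cell.

Insert 2: appended to row 1. P = [[2]], Q = [[1]].
Insert 6: appended to row 1. P = [[2, 6]], Q = [[1, 2]].
Insert 7: appended to row 1. P = [[2, 6, 7]], Q = [[1, 2, 3]].
Insert 5: 5 bumps 6 from row 1; 6 starts row 2. P = [[2, 5, 7], [6]], Q = [[1, 2, 3], [4]].
Insert 3: 3 bumps 5 from row 1; 5 bumps 6 from row 2; 6 starts row 3. P = [[2, 3, 7], [5], [6]], Q = [[1, 2, 3], [4], [5]].
Insert 4: 4 bumps 7 from row 1; 7 appends to row 2. P = [[2, 3, 4], [5, 7], [6]], Q = [[1, 2, 3], [4, 6], [5]].
Insert 1: 1 bumps 2 from row 1; 2 bumps 5 from row 2; 5 bumps 6 from row 3; 6 starts row 4. P = [[1, 3, 4], [2, 7], [5], [6]], Q = [[1, 2, 3], [4, 6], [5], [7]].
Insert 8: appended to row 1. P = [[1, 3, 4, 8], [2, 7], [5], [6]], Q = [[1, 2, 3, 8], [4, 6], [5], [7]].

So P = [[1, 3, 4, 8], [2, 7], [5], [6]], Q = [[1, 2, 3, 8], [4, 6], [5], [7]].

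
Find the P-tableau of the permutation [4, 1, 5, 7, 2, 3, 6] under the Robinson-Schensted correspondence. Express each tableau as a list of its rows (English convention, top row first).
P = [[1, 2, 3, 6], [4, 5, 7]]

Insert 4: appended to row 1. P = [[4]].
Insert 1: 1 bumps 4 from row 1; 4 starts row 2. P = [[1], [4]].
Insert 5: appended to row 1. P = [[1, 5], [4]].
Insert 7: appended to row 1. P = [[1, 5, 7], [4]].
Insert 2: 2 bumps 5 from row 1; 5 appends to row 2. P = [[1, 2, 7], [4, 5]].
Insert 3: 3 bumps 7 from row 1; 7 appends to row 2. P = [[1, 2, 3], [4, 5, 7]].
Insert 6: appended to row 1. P = [[1, 2, 3, 6], [4, 5, 7]].

So P = [[1, 2, 3, 6], [4, 5, 7]].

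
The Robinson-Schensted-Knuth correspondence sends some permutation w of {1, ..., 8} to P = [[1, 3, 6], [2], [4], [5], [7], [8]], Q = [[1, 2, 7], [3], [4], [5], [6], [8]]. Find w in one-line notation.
Reverse the RSK construction: for i from n down to 1, find the cell of Q containing i, remove the entry at that cell from P, and reverse-bump it up through P; the value ejected from row 1 is w(i).

Step i=8: Q has 8 at row 6, column 1; remove 8 from row 6 of P and reverse-bump: 8 enters row 5 and ejects 7; 7 enters row 4 and ejects 5; 5 enters row 3 and ejects 4; 4 enters row 2 and ejects 2; 2 enters row 1 and ejects 1. So w(8) = 1. P is now [[2, 3, 6], [4], [5], [7], [8]].
Step i=7: Q has 7 at row 1, column 3; remove that cell from P, ejecting 6. So w(7) = 6. P is now [[2, 3], [4], [5], [7], [8]].
Step i=6: Q has 6 at row 5, column 1; remove 8 from row 5 of P and reverse-bump: 8 enters row 4 and ejects 7; 7 enters row 3 and ejects 5; 5 enters row 2 and ejects 4; 4 enters row 1 and ejects 3. So w(6) = 3. P is now [[2, 4], [5], [7], [8]].
Step i=5: Q has 5 at row 4, column 1; remove 8 from row 4 of P and reverse-bump: 8 enters row 3 and ejects 7; 7 enters row 2 and ejects 5; 5 enters row 1 and ejects 4. So w(5) = 4. P is now [[2, 5], [7], [8]].
Step i=4: Q has 4 at row 3, column 1; remove 8 from row 3 of P and reverse-bump: 8 enters row 2 and ejects 7; 7 enters row 1 and ejects 5. So w(4) = 5. P is now [[2, 7], [8]].
Step i=3: Q has 3 at row 2, column 1; remove 8 from row 2 of P and reverse-bump: 8 enters row 1 and ejects 7. So w(3) = 7. P is now [[2, 8]].
Step i=2: Q has 2 at row 1, column 2; remove that cell from P, ejecting 8. So w(2) = 8. P is now [[2]].
Step i=1: Q has 1 at row 1, column 1; remove that cell from P, ejecting 2. So w(1) = 2. P is now [].

So w = 2 8 7 5 4 3 6 1.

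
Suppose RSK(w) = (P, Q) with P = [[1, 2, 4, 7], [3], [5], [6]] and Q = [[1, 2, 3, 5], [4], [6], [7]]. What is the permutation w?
1 3 6 5 7 4 2

Reverse the RSK construction: for i from n down to 1, find the cell of Q containing i, remove the entry at that cell from P, and reverse-bump it up through P; the value ejected from row 1 is w(i).

Step i=7: Q has 7 at row 4, column 1; remove 6 from row 4 of P and reverse-bump: 6 enters row 3 and ejects 5; 5 enters row 2 and ejects 3; 3 enters row 1 and ejects 2. So w(7) = 2. P is now [[1, 3, 4, 7], [5], [6]].
Step i=6: Q has 6 at row 3, column 1; remove 6 from row 3 of P and reverse-bump: 6 enters row 2 and ejects 5; 5 enters row 1 and ejects 4. So w(6) = 4. P is now [[1, 3, 5, 7], [6]].
Step i=5: Q has 5 at row 1, column 4; remove that cell from P, ejecting 7. So w(5) = 7. P is now [[1, 3, 5], [6]].
Step i=4: Q has 4 at row 2, column 1; remove 6 from row 2 of P and reverse-bump: 6 enters row 1 and ejects 5. So w(4) = 5. P is now [[1, 3, 6]].
Step i=3: Q has 3 at row 1, column 3; remove that cell from P, ejecting 6. So w(3) = 6. P is now [[1, 3]].
Step i=2: Q has 2 at row 1, column 2; remove that cell from P, ejecting 3. So w(2) = 3. P is now [[1]].
Step i=1: Q has 1 at row 1, column 1; remove that cell from P, ejecting 1. So w(1) = 1. P is now [].

So w = 1 3 6 5 7 4 2.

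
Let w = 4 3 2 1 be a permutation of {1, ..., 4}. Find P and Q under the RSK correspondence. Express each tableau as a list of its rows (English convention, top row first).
P = [[1], [2], [3], [4]], Q = [[1], [2], [3], [4]]

Insert each entry of the permutation into P by Schensted row insertion, recording in Q the position of each new cell.

Insert 4: appended to row 1. P = [[4]].
Insert 3: 3 bumps 4 from row 1; 4 starts row 2. P = [[3], [4]].
Insert 2: 2 bumps 3 from row 1; 3 bumps 4 from row 2; 4 starts row 3. P = [[2], [3], [4]].
Insert 1: 1 bumps 2 from row 1; 2 bumps 3 from row 2; 3 bumps 4 from row 3; 4 starts row 4. P = [[1], [2], [3], [4]].

So P = [[1], [2], [3], [4]], Q = [[1], [2], [3], [4]].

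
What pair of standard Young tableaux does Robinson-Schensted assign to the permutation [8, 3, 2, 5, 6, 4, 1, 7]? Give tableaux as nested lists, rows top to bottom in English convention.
P = [[1, 4, 6, 7], [2, 5], [3], [8]], Q = [[1, 4, 5, 8], [2, 6], [3], [7]]

Insert each entry of the permutation into P by Schensted row insertion, recording in Q the position of each new cell.

Insert 8: appended to row 1. P = [[8]], Q = [[1]].
Insert 3: 3 bumps 8 from row 1; 8 starts row 2. P = [[3], [8]], Q = [[1], [2]].
Insert 2: 2 bumps 3 from row 1; 3 bumps 8 from row 2; 8 starts row 3. P = [[2], [3], [8]], Q = [[1], [2], [3]].
Insert 5: appended to row 1. P = [[2, 5], [3], [8]], Q = [[1, 4], [2], [3]].
Insert 6: appended to row 1. P = [[2, 5, 6], [3], [8]], Q = [[1, 4, 5], [2], [3]].
Insert 4: 4 bumps 5 from row 1; 5 appends to row 2. P = [[2, 4, 6], [3, 5], [8]], Q = [[1, 4, 5], [2, 6], [3]].
Insert 1: 1 bumps 2 from row 1; 2 bumps 3 from row 2; 3 bumps 8 from row 3; 8 starts row 4. P = [[1, 4, 6], [2, 5], [3], [8]], Q = [[1, 4, 5], [2, 6], [3], [7]].
Insert 7: appended to row 1. P = [[1, 4, 6, 7], [2, 5], [3], [8]], Q = [[1, 4, 5, 8], [2, 6], [3], [7]].

So P = [[1, 4, 6, 7], [2, 5], [3], [8]], Q = [[1, 4, 5, 8], [2, 6], [3], [7]].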